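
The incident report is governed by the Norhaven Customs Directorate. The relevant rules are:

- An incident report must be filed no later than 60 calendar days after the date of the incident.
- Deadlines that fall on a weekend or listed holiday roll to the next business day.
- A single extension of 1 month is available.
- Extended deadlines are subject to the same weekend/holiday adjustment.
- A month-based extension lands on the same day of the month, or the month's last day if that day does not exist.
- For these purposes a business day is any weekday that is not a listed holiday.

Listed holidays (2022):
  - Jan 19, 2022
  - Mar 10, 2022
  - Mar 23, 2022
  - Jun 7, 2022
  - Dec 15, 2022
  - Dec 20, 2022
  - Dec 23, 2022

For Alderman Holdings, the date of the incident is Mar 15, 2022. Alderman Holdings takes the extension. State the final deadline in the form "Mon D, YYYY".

Jun 16, 2022

Trigger date Mar 15, 2022 + 60 calendar days = May 14, 2022.
Because May 14, 2022 is a Saturday, the deadline becomes May 16, 2022 (Monday).
Add 1 month to May 16, 2022: Jun 16, 2022.
Jun 16, 2022 falls on a Thursday, which is a business day, so no adjustment is needed.
The final due date is Jun 16, 2022.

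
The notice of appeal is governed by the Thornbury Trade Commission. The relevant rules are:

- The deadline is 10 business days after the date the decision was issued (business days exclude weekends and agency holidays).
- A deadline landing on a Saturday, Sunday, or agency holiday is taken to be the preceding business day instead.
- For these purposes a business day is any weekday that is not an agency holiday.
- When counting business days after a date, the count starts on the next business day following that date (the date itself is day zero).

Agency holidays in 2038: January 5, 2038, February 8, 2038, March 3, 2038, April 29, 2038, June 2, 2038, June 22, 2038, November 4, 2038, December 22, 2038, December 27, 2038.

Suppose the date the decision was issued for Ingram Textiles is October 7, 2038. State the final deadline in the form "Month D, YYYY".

October 21, 2038

Starting the day after October 7, 2038 and counting 10 business days lands on October 21, 2038.
October 21, 2038 is a Thursday and not a listed holiday, so it stands.
Deadline: October 21, 2038.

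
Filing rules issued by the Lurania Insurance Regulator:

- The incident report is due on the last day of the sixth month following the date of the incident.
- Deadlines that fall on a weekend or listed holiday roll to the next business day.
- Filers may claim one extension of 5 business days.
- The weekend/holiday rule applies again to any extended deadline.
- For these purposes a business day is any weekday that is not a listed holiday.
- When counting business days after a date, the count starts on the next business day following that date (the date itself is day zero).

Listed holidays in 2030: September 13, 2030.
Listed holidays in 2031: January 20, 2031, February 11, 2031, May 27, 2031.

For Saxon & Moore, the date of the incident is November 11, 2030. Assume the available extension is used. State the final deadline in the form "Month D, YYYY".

The sixth month after November 11, 2030 is May 2031, whose last day is May 31, 2031.
Because May 31, 2031 is a Saturday, the deadline becomes June 2, 2031 (Monday).
Counting 5 further business days from June 2, 2031 reaches June 9, 2031.
June 9, 2031 is a Monday and not a listed holiday, so it stands.
Final deadline: June 9, 2031.

June 9, 2031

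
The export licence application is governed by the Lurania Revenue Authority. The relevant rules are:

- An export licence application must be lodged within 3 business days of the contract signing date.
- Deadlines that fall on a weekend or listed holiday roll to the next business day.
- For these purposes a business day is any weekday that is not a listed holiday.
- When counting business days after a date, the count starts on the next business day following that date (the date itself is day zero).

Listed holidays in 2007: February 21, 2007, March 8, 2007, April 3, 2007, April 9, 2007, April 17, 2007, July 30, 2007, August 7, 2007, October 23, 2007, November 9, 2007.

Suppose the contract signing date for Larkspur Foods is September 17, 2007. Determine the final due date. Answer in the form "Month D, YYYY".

Counting 3 business days after September 17, 2007 (skipping weekends and listed holidays) reaches September 20, 2007.
September 20, 2007 is a Thursday and not a listed holiday, so it stands.
The final due date is September 20, 2007.

September 20, 2007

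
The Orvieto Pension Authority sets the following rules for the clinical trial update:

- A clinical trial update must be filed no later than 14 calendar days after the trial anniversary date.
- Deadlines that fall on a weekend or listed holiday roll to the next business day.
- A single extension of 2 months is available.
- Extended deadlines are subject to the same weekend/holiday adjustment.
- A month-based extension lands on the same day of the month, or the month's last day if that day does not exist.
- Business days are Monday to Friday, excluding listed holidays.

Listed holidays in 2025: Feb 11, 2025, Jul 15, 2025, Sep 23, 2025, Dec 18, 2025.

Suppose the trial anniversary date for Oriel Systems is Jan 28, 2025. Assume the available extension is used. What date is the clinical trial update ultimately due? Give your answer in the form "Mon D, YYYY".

Apr 14, 2025

From Jan 28, 2025, 14 calendar days later is Feb 11, 2025.
Feb 11, 2025 is a listed holiday; the next business day is Feb 12, 2025 (Wednesday).
Applying the 2 months extension: 2 months after Feb 12, 2025 is Apr 12, 2025.
Apr 12, 2025 falls on a Saturday. Rolling to the next business day gives Apr 14, 2025, a Monday.
Final deadline: Apr 14, 2025.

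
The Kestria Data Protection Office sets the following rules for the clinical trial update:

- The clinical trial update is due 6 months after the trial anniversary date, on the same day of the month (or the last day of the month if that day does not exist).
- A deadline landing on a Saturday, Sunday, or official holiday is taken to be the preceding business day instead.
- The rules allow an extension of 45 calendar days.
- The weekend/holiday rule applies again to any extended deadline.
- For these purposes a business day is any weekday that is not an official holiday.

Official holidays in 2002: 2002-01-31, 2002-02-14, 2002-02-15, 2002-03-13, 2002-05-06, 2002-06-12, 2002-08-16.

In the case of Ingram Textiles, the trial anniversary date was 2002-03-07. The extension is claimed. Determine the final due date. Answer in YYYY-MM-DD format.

2002-10-21

Moving 6 months forward from 2002-03-07 on the corresponding day gives 2002-09-07.
2002-09-07 is a Saturday; the preceding business day is 2002-09-06 (Friday).
The 45-calendar-day extension moves the deadline from 2002-09-06 to 2002-10-21.
Since 2002-10-21 is a Monday and not a holiday, the date is unchanged.
Deadline: 2002-10-21.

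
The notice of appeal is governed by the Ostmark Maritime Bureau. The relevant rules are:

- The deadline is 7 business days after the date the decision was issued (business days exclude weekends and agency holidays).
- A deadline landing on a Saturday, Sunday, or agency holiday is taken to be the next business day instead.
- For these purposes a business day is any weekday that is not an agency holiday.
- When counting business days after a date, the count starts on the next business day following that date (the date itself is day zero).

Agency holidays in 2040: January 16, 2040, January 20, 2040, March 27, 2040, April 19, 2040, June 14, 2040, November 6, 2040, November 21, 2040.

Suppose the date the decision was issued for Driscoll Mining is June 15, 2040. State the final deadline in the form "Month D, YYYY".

June 26, 2040

7 business days after June 15, 2040, excluding weekends and holidays, is June 26, 2040.
June 26, 2040 falls on a Tuesday, which is a business day, so no adjustment is needed.
Deadline: June 26, 2040.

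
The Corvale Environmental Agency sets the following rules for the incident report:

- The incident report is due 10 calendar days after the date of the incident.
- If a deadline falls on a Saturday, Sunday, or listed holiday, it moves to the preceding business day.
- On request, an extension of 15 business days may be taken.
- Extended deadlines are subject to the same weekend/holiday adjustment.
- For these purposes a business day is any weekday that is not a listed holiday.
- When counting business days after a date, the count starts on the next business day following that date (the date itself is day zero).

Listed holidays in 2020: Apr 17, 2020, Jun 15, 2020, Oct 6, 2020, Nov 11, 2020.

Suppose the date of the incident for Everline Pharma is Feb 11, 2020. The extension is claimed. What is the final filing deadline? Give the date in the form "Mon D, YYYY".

Trigger date Feb 11, 2020 + 10 calendar days = Feb 21, 2020.
Since Feb 21, 2020 is a Friday and not a holiday, the date is unchanged.
Counting 15 further business days from Feb 21, 2020 reaches Mar 13, 2020.
Mar 13, 2020 is a Friday and not a listed holiday, so it stands.
Deadline: Mar 13, 2020.

Mar 13, 2020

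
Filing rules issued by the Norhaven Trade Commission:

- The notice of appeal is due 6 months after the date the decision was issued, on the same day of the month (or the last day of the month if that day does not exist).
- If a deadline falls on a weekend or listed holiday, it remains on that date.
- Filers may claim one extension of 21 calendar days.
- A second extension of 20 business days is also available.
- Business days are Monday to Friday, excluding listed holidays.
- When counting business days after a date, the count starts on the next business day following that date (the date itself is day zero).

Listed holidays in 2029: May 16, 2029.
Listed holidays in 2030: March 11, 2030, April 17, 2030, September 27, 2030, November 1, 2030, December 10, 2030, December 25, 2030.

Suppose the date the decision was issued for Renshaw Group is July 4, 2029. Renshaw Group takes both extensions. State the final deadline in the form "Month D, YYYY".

6 months after July 4, 2029, on the same day of the month, is January 4, 2030.
January 4, 2030 falls on a Friday. The rules make no weekend/holiday allowance, so it remains January 4, 2030.
With the 21-day extension, January 4, 2030 becomes January 25, 2030.
January 25, 2030 falls on a Friday. The rules make no weekend/holiday allowance, so it remains January 25, 2030.
Applying the 20-business-day extension: 20 business days after January 25, 2030 is February 22, 2030.
February 22, 2030 is a Friday; no weekend or holiday adjustment applies.
The final due date is February 22, 2030.

February 22, 2030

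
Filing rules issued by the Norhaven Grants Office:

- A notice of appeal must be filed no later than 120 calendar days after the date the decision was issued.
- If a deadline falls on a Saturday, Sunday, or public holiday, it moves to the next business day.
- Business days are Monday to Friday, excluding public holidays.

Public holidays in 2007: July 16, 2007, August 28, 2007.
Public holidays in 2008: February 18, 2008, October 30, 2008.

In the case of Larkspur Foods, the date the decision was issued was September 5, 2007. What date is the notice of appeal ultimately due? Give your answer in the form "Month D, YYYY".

From September 5, 2007, 120 calendar days later is January 3, 2008.
January 3, 2008 falls on a Thursday, which is a business day, so no adjustment is needed.
The final due date is January 3, 2008.

January 3, 2008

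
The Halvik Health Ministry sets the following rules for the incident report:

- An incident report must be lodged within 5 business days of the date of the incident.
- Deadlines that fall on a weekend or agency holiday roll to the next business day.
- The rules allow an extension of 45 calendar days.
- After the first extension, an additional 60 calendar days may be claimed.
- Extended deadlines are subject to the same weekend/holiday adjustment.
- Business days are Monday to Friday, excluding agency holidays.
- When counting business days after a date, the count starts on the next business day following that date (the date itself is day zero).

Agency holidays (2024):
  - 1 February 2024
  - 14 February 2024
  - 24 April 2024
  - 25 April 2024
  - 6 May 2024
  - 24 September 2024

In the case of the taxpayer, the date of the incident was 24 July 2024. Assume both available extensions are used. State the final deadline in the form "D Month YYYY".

15 November 2024

Counting 5 business days after 24 July 2024 (skipping weekends and listed holidays) reaches 31 July 2024.
31 July 2024 (Wednesday) is already a business day.
Applying the 45-calendar-day extension: 31 July 2024 + 45 days = 14 September 2024.
14 September 2024 is a Saturday, so it moves to the next business day, 16 September 2024 (Monday).
Add the 60 calendar-day extension to 16 September 2024: 15 November 2024.
15 November 2024 (Friday) is already a business day.
Final deadline: 15 November 2024.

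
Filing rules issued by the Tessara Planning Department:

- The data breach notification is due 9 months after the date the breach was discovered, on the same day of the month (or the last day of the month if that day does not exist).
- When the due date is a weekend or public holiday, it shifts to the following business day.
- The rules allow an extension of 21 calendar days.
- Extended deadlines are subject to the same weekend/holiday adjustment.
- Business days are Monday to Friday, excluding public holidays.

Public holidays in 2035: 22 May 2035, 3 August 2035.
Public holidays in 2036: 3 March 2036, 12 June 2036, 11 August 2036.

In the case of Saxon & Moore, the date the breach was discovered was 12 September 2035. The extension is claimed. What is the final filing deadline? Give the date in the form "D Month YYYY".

9 months from 12 September 2035 is 12 June 2036.
12 June 2036 is a listed holiday; the next business day is 13 June 2036 (Friday).
The 21-calendar-day extension moves the deadline from 13 June 2036 to 4 July 2036.
4 July 2036 (Friday) is already a business day.
The final due date is 4 July 2036.

4 July 2036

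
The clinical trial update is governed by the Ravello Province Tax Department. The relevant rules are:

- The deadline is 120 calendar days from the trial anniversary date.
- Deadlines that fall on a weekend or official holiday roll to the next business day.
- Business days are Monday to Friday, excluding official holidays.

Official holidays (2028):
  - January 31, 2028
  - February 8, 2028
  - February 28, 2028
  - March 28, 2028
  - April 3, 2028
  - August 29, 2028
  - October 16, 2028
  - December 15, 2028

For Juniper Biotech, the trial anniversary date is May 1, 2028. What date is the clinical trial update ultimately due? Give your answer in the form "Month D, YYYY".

August 30, 2028

120 calendar days after May 1, 2028 is August 29, 2028.
August 29, 2028 is a listed holiday, so it moves to the next business day, August 30, 2028 (Wednesday).
Final deadline: August 30, 2028.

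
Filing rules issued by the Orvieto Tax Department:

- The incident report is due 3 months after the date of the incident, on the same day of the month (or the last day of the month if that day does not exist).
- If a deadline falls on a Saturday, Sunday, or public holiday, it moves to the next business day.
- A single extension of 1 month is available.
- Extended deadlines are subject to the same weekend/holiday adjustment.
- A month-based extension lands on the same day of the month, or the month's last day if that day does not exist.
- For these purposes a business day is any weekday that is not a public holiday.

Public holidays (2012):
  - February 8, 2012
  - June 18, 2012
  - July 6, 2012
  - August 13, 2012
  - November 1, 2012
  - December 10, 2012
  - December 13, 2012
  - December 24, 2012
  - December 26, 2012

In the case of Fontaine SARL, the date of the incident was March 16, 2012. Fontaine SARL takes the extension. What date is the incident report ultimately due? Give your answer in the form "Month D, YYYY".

3 months after March 16, 2012, on the same day of the month, is June 16, 2012.
June 16, 2012 is a Saturday; the next business day is June 19, 2012 (Tuesday).
The 1 month extension carries June 19, 2012 to July 19, 2012.
Since July 19, 2012 is a Thursday and not a holiday, the date is unchanged.
Final deadline: July 19, 2012.

July 19, 2012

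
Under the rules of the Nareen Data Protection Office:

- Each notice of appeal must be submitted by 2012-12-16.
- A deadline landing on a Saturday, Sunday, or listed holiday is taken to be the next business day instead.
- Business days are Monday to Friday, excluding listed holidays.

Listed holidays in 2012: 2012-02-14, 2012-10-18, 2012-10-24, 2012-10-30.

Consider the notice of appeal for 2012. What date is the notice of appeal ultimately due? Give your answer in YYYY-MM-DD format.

The stated deadline is 2012-12-16.
Because 2012-12-16 is a Sunday, the deadline becomes 2012-12-17 (Monday).
The final due date is 2012-12-17.

2012-12-17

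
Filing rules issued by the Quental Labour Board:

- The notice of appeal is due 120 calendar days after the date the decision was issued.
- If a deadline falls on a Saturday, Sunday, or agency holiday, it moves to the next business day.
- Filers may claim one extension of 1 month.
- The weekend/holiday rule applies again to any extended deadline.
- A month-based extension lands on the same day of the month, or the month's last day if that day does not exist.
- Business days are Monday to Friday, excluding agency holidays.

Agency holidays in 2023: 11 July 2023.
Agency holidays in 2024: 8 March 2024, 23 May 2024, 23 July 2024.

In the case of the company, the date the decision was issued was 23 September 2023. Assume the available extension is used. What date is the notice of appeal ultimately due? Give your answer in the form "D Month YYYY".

Trigger date 23 September 2023 + 120 calendar days = 21 January 2024.
21 January 2024 is a Sunday; the next business day is 22 January 2024 (Monday).
Add 1 month to 22 January 2024: 22 February 2024.
22 February 2024 falls on a Thursday, which is a business day, so no adjustment is needed.
The final due date is 22 February 2024.

22 February 2024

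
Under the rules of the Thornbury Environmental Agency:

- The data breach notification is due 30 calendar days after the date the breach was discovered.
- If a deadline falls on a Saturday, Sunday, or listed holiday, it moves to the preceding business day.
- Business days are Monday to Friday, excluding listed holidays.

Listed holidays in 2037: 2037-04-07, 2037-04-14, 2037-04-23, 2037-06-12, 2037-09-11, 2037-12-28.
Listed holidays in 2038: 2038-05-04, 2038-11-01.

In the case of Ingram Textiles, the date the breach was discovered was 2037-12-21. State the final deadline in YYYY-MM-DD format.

30 calendar days after 2037-12-21 is 2038-01-20.
Since 2038-01-20 is a Wednesday and not a holiday, the date is unchanged.
Deadline: 2038-01-20.

2038-01-20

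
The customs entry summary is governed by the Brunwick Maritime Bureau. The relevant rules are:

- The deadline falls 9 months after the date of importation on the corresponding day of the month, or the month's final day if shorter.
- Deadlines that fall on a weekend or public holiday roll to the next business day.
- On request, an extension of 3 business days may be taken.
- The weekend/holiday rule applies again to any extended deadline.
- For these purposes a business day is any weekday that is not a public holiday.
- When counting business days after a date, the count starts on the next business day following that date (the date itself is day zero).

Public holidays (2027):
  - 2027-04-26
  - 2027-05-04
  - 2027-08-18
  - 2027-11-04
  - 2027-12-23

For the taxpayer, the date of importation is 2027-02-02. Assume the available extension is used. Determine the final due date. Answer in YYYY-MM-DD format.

2027-11-08

9 months after 2027-02-02, on the same day of the month, is 2027-11-02.
2027-11-02 is a Tuesday and not a listed holiday, so it stands.
Applying the 3-business-day extension: 3 business days after 2027-11-02 is 2027-11-08.
Since 2027-11-08 is a Monday and not a holiday, the date is unchanged.
The final due date is 2027-11-08.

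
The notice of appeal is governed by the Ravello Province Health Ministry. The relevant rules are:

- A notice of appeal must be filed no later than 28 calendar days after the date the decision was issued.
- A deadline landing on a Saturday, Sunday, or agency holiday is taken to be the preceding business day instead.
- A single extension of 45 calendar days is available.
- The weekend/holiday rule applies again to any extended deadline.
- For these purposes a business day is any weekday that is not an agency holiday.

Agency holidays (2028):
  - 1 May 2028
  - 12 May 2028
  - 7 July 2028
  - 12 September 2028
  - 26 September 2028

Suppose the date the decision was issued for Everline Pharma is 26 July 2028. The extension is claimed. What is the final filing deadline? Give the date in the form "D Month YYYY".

6 October 2028

From 26 July 2028, 28 calendar days later is 23 August 2028.
23 August 2028 falls on a Wednesday, which is a business day, so no adjustment is needed.
With the 45-day extension, 23 August 2028 becomes 7 October 2028.
7 October 2028 is a Saturday; the preceding business day is 6 October 2028 (Friday).
The final due date is 6 October 2028.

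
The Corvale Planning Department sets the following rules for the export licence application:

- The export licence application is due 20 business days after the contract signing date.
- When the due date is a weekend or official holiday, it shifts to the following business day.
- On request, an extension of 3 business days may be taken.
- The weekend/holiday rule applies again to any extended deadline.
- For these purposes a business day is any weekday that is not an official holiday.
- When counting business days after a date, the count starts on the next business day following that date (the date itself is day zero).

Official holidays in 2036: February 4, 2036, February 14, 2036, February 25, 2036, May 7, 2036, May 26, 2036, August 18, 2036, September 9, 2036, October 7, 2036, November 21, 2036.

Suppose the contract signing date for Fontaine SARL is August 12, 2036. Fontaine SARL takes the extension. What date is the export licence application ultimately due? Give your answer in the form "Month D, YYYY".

September 16, 2036

Starting the day after August 12, 2036 and counting 20 business days lands on September 11, 2036.
September 11, 2036 falls on a Thursday, which is a business day, so no adjustment is needed.
Applying the 3-business-day extension: 3 business days after September 11, 2036 is September 16, 2036.
Since September 16, 2036 is a Tuesday and not a holiday, the date is unchanged.
Final deadline: September 16, 2036.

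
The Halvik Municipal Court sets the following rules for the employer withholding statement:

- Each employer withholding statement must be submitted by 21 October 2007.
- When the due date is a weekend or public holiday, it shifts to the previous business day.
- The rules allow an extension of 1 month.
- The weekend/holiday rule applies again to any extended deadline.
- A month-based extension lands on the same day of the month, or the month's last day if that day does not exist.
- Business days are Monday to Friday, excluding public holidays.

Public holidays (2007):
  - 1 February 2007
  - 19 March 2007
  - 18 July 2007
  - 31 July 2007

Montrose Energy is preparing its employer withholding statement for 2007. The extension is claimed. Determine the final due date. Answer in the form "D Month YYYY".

Start from the fixed due date, 21 October 2007.
Because 21 October 2007 is a Sunday, the deadline becomes 19 October 2007 (Friday).
Applying the 1 month extension: 1 month after 19 October 2007 is 19 November 2007.
19 November 2007 falls on a Monday, which is a business day, so no adjustment is needed.
The final due date is 19 November 2007.

19 November 2007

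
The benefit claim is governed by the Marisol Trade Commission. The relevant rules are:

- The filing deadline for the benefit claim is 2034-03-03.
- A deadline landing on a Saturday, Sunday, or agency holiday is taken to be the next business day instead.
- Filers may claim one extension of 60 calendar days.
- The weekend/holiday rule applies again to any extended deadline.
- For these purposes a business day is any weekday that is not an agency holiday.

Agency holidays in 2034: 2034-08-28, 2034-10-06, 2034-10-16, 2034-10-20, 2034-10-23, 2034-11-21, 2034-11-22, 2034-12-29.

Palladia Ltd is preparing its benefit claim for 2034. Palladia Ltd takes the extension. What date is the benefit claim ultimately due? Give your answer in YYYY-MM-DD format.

The stated deadline is 2034-03-03.
2034-03-03 falls on a Friday, which is a business day, so no adjustment is needed.
The 60-calendar-day extension moves the deadline from 2034-03-03 to 2034-05-02.
Since 2034-05-02 is a Tuesday and not a holiday, the date is unchanged.
So the filing is due 2034-05-02.

2034-05-02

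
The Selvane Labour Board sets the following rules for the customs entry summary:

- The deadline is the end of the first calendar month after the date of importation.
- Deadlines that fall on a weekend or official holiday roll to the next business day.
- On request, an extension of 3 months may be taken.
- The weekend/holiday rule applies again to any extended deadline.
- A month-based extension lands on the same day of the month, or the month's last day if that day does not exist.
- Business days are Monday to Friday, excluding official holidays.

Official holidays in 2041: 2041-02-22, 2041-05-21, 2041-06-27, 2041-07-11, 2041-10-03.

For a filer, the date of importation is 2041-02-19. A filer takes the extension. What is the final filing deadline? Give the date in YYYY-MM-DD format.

The first month after 2041-02-19 is March 2041, whose last day is 2041-03-31.
2041-03-31 falls on a Sunday. Rolling to the next business day gives 2041-04-01, a Monday.
The 3 months extension carries 2041-04-01 to 2041-07-01.
2041-07-01 (Monday) is already a business day.
So the filing is due 2041-07-01.

2041-07-01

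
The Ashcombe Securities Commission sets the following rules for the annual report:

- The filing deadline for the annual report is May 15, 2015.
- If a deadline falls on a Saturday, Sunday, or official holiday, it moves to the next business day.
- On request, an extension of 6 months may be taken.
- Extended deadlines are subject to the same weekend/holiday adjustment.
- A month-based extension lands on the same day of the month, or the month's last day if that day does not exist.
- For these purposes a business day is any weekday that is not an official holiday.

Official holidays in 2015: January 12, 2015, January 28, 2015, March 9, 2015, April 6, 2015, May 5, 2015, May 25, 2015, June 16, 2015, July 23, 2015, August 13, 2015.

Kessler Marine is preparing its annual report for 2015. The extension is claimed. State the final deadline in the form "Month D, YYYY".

The statutory due date is May 15, 2015.
May 15, 2015 falls on a Friday, which is a business day, so no adjustment is needed.
Add 6 months to May 15, 2015: November 15, 2015.
November 15, 2015 falls on a Sunday. Rolling to the next business day gives November 16, 2015, a Monday.
Deadline: November 16, 2015.

November 16, 2015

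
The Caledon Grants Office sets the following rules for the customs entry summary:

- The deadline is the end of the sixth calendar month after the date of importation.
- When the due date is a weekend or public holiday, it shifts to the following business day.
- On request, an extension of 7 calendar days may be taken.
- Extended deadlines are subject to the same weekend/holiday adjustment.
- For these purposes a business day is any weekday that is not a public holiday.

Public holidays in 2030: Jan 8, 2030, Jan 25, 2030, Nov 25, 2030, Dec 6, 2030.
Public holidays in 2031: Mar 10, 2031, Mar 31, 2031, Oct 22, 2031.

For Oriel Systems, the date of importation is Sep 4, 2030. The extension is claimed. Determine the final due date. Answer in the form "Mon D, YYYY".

6 months after Sep 4, 2030 is March 2031; that month ends on Mar 31, 2031.
Mar 31, 2031 is a listed holiday, so it moves to the next business day, Apr 1, 2031 (Tuesday).
With the 7-day extension, Apr 1, 2031 becomes Apr 8, 2031.
Apr 8, 2031 (Tuesday) is already a business day.
The final due date is Apr 8, 2031.

Apr 8, 2031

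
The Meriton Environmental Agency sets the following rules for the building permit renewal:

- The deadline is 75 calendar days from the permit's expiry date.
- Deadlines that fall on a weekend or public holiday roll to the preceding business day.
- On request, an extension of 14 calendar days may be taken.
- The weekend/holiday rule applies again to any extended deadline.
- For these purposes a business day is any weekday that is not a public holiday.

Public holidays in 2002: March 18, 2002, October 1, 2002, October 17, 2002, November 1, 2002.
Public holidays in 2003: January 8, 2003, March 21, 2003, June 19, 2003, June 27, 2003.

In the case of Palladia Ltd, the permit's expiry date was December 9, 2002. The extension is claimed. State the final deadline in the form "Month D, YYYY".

March 7, 2003

75 calendar days after December 9, 2002 is February 22, 2003.
February 22, 2003 is a Saturday, so it moves to the preceding business day, February 21, 2003 (Friday).
With the 14-day extension, February 21, 2003 becomes March 7, 2003.
March 7, 2003 (Friday) is already a business day.
The final due date is March 7, 2003.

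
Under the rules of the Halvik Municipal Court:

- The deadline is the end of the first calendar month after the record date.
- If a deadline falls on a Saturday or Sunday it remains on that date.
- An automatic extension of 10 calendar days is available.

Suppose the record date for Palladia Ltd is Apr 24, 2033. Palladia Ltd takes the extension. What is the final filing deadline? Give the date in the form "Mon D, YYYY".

Jun 10, 2033

The first month after Apr 24, 2033 is May 2033, whose last day is May 31, 2033.
No adjustment is made for weekends or holidays, so May 31, 2033 stands.
Add the 10 calendar-day extension to May 31, 2033: Jun 10, 2033.
Jun 10, 2033 is a Friday; no weekend or holiday adjustment applies.
The final due date is Jun 10, 2033.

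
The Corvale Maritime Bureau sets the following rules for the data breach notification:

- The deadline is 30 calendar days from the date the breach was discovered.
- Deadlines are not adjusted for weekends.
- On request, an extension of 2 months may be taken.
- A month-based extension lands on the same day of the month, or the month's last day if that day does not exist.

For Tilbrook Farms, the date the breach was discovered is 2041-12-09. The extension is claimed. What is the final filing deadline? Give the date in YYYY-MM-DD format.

2042-03-08

Adding 30 calendar days to 2041-12-09 gives 2042-01-08.
2042-01-08 is a Wednesday; no weekend or holiday adjustment applies.
The 2 months extension carries 2042-01-08 to 2042-03-08.
2042-03-08 is a Saturday; no weekend or holiday adjustment applies.
So the filing is due 2042-03-08.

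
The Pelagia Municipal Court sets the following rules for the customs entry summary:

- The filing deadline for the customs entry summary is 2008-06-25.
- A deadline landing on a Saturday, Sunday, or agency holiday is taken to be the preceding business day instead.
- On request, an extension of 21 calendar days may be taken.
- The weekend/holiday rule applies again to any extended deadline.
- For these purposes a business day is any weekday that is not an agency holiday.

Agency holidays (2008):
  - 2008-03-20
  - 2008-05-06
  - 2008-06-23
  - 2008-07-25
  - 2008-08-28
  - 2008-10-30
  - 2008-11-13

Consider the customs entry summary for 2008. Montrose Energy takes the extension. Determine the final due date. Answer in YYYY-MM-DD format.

Start from the fixed due date, 2008-06-25.
Since 2008-06-25 is a Wednesday and not a holiday, the date is unchanged.
The 21-calendar-day extension moves the deadline from 2008-06-25 to 2008-07-16.
2008-07-16 (Wednesday) is already a business day.
The final due date is 2008-07-16.

2008-07-16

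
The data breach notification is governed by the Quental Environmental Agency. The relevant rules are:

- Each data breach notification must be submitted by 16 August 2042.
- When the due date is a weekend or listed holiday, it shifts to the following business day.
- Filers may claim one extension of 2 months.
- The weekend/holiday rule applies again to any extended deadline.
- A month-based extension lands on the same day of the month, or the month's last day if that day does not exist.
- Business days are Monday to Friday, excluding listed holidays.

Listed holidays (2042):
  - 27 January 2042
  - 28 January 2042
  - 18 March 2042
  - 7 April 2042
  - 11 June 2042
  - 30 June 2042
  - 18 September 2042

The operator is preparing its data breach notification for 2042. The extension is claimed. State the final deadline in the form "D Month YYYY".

The stated deadline is 16 August 2042.
16 August 2042 is a Saturday, so it moves to the next business day, 18 August 2042 (Monday).
Applying the 2 months extension: 2 months after 18 August 2042 is 18 October 2042.
Because 18 October 2042 is a Saturday, the deadline becomes 20 October 2042 (Monday).
Deadline: 20 October 2042.

20 October 2042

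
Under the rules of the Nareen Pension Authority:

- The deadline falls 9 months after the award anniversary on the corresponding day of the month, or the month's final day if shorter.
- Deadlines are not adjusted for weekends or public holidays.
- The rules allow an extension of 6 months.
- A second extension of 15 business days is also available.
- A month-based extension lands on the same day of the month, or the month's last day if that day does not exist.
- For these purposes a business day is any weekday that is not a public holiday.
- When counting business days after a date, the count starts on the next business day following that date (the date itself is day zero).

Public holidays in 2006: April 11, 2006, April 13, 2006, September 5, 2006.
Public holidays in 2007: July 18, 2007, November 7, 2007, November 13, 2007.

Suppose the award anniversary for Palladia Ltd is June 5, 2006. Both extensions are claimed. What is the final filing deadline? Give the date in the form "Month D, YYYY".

9 months from June 5, 2006 is March 5, 2007.
No adjustment is made for weekends or holidays, so March 5, 2007 stands.
The 6 months extension carries March 5, 2007 to September 5, 2007.
September 5, 2007 is a Wednesday; no weekend or holiday adjustment applies.
The 15-business-day extension runs from September 5, 2007 to September 26, 2007.
September 26, 2007 falls on a Wednesday. The rules make no weekend/holiday allowance, so it remains September 26, 2007.
The final due date is September 26, 2007.

September 26, 2007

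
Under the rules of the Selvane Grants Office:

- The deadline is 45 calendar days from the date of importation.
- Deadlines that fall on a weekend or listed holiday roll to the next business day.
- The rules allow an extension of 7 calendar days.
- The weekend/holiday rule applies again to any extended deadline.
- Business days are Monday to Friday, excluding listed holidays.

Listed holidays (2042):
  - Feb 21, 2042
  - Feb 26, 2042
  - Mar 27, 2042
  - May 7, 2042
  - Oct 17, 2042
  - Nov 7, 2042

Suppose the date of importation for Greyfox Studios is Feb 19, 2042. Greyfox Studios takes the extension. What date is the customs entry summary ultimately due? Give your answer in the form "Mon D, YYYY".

Apr 14, 2042

Adding 45 calendar days to Feb 19, 2042 gives Apr 5, 2042.
Apr 5, 2042 is a Saturday; the next business day is Apr 7, 2042 (Monday).
Add the 7 calendar-day extension to Apr 7, 2042: Apr 14, 2042.
Apr 14, 2042 is a Monday and not a listed holiday, so it stands.
Deadline: Apr 14, 2042.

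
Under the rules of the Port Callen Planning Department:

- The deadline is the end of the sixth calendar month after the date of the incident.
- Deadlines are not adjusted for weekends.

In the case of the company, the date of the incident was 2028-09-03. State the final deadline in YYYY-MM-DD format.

2029-03-31

6 months after 2028-09-03 falls in March 2029; the last day of that month is 2029-03-31.
2029-03-31 falls on a Saturday. The rules make no weekend/holiday allowance, so it remains 2029-03-31.
The final due date is 2029-03-31.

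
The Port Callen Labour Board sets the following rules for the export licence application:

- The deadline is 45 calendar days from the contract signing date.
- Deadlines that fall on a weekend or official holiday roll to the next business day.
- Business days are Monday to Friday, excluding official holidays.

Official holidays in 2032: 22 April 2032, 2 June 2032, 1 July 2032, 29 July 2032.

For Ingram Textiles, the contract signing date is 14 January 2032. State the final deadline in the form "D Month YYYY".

From 14 January 2032, 45 calendar days later is 28 February 2032.
28 February 2032 is a Saturday, so it moves to the next business day, 1 March 2032 (Monday).
Final deadline: 1 March 2032.

1 March 2032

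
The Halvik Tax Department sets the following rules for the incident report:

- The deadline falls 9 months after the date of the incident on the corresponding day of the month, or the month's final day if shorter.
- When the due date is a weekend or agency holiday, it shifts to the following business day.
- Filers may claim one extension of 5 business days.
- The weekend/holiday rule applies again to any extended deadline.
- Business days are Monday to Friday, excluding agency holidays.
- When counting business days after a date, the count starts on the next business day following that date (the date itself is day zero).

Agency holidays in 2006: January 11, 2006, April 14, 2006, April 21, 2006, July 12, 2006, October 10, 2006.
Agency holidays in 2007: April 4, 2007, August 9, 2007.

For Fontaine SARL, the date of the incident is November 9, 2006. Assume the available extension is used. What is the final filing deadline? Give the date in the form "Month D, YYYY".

August 17, 2007

9 months from November 9, 2006 is August 9, 2007.
Because August 9, 2007 is a listed holiday, the deadline becomes August 10, 2007 (Friday).
Applying the 5-business-day extension: 5 business days after August 10, 2007 is August 17, 2007.
Since August 17, 2007 is a Friday and not a holiday, the date is unchanged.
Final deadline: August 17, 2007.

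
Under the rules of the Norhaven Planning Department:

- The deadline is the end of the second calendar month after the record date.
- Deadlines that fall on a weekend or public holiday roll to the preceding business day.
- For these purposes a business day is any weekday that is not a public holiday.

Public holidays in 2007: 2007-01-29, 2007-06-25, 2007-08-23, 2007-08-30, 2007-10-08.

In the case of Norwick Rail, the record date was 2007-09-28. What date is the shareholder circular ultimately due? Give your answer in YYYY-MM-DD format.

2 months after 2007-09-28 is November 2007; that month ends on 2007-11-30.
Since 2007-11-30 is a Friday and not a holiday, the date is unchanged.
Final deadline: 2007-11-30.

2007-11-30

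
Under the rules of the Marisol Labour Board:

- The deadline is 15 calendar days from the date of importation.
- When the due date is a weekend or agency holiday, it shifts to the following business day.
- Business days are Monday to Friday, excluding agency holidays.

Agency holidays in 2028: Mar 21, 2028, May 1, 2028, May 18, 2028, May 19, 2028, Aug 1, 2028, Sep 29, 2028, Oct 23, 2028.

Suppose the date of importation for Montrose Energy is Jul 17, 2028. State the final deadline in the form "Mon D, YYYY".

Aug 2, 2028

From Jul 17, 2028, 15 calendar days later is Aug 1, 2028.
Aug 1, 2028 is a listed holiday, so it moves to the next business day, Aug 2, 2028 (Wednesday).
Deadline: Aug 2, 2028.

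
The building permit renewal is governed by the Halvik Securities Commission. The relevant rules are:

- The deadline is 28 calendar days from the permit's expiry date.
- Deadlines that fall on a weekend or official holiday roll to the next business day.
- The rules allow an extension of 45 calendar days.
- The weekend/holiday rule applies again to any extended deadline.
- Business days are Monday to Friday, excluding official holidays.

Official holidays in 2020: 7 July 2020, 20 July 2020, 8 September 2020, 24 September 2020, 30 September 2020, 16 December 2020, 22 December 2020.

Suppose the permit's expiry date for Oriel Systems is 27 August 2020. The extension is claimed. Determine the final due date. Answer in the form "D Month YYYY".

9 November 2020

From 27 August 2020, 28 calendar days later is 24 September 2020.
Because 24 September 2020 is a listed holiday, the deadline becomes 25 September 2020 (Friday).
The 45-calendar-day extension moves the deadline from 25 September 2020 to 9 November 2020.
9 November 2020 (Monday) is already a business day.
Deadline: 9 November 2020.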